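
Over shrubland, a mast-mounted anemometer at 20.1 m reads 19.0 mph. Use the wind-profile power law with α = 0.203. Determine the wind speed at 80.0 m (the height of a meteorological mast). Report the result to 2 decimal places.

25.15 mph

Power-law profile: V₂ = V₁ · (z₂/z₁)^α
V₂ = 19.0 × (80.0/20.1)^0.203 = 19.0 × (3.9801)^0.203
    = 19.0 × 1.3237 = 25.1497 mph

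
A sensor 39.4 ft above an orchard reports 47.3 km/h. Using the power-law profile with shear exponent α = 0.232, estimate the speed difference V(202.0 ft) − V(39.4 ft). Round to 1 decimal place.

Power law: V₂ = V₁ · (z₂/z₁)^α = 47.3 × (5.1269)^0.232 = 69.1111 km/h
ΔV = 69.1111 − 47.3 = 21.8111 km/h

21.8 km/h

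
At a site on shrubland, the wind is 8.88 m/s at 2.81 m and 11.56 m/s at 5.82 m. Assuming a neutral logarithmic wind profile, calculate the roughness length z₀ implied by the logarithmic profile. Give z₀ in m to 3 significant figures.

z₀ ≈ 0.252 m

Log law: V(z) ∝ ln(z/z₀). With r = V₁/V₂ = 8.88/11.56 = 0.76817,
r · ln(z₂/z₀) = ln(z₁/z₀) ⇒ ln z₀ = (ln z₁ − r·ln z₂)/(1 − r)
ln z₀ = (1.03318 − 0.76817×1.76130) / 0.23183 = -1.3794
z₀ = exp(-1.3794) = 0.2517 m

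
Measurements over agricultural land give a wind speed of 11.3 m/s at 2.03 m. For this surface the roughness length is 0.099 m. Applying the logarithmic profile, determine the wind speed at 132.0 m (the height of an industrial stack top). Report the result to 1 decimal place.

26.9 m/s

Log law: V(z) ∝ ln(z/z₀), so V₂/V₁ = ln(z₂/z₀) / ln(z₁/z₀).
ln(132.0/0.099) = 7.1954, ln(2.03/0.099) = 3.0207
V₂ = 11.3 × 7.1954/3.0207 = 11.3 × 2.3821 = 26.9173 m/s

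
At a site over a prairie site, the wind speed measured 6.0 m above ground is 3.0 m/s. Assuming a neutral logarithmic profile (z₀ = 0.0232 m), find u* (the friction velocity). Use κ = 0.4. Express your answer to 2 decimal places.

Log law: V(z) = (u*/κ) · ln(z/z₀) ⇒ u* = κ · V / ln(z/z₀)
u* = 0.4 × 3.0 / ln(6.0/0.0232) = 0.4 × 3.0 / 5.5554
   = 1.2000 / 5.5554 = 0.2160 m/s

u* ≈ 0.22 m/s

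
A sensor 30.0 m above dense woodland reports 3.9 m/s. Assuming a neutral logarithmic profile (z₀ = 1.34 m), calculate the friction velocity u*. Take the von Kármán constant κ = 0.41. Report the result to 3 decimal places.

u* ≈ 0.514 m/s

Log law: V(z) = (u*/κ) · ln(z/z₀) ⇒ u* = κ · V / ln(z/z₀)
u* = 0.41 × 3.9 / ln(30.0/1.34) = 0.41 × 3.9 / 3.1085
   = 1.5990 / 3.1085 = 0.5144 m/s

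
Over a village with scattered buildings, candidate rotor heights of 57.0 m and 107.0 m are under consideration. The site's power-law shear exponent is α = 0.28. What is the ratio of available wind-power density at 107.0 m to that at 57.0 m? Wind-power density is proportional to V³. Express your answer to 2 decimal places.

Speed ratio: V_B/V_A = (z_B/z_A)^α = (107.0/57.0)^0.28 = (1.8772)^0.28 = 1.19284
Power-density ratio: P_B/P_A = (V_B/V_A)³ = (1.19284)³ = 1.69726

1.70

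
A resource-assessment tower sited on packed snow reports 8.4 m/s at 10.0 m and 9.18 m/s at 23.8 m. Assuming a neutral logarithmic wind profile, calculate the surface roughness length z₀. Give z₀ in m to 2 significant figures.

z₀ ≈ 0.00088 m

Log law: V(z) ∝ ln(z/z₀). With r = V₁/V₂ = 8.4/9.18 = 0.91503,
r · ln(z₂/z₀) = ln(z₁/z₀) ⇒ ln z₀ = (ln z₁ − r·ln z₂)/(1 − r)
ln z₀ = (2.30259 − 0.91503×3.16969) / 0.08497 = -7.0354
z₀ = exp(-7.0354) = 0.0008801 m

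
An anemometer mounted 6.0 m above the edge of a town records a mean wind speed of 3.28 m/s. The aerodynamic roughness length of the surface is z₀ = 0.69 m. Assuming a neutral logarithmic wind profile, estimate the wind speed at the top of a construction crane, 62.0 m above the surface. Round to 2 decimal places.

Log law: V(z) ∝ ln(z/z₀), so V₂/V₁ = ln(z₂/z₀) / ln(z₁/z₀).
ln(62.0/0.69) = 4.4982, ln(6.0/0.69) = 2.1628
V₂ = 3.28 × 4.4982/2.1628 = 3.28 × 2.0798 = 6.8217 m/s

6.82 m/s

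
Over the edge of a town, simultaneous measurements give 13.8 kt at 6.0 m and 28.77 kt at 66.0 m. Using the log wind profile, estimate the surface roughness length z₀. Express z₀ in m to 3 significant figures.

Log law: V(z) ∝ ln(z/z₀). With r = V₁/V₂ = 13.8/28.77 = 0.47967,
r · ln(z₂/z₀) = ln(z₁/z₀) ⇒ ln z₀ = (ln z₁ − r·ln z₂)/(1 − r)
ln z₀ = (1.79176 − 0.47967×4.18965) / 0.52033 = -0.4187
z₀ = exp(-0.4187) = 0.6579 m

z₀ ≈ 0.658 m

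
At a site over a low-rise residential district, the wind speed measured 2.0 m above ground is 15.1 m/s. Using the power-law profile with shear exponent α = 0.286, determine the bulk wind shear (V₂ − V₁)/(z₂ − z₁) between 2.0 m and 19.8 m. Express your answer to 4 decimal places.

0.7859 m/s/m

Power law: V₂ = V₁ · (z₂/z₁)^α = 15.1 × (9.9000)^0.286 = 29.0890 m/s
ΔV/Δz = (29.0890 − 15.1)/(19.8 − 2.0) = 13.9890/17.8000 = 0.78590 m/s/m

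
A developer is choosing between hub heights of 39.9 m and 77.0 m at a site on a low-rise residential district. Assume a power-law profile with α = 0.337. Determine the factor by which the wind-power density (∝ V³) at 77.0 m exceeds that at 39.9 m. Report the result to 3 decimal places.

1.944

Speed ratio: V_B/V_A = (z_B/z_A)^α = (77.0/39.9)^0.337 = (1.9298)^0.337 = 1.24801
Power-density ratio: P_B/P_A = (V_B/V_A)³ = (1.24801)³ = 1.94383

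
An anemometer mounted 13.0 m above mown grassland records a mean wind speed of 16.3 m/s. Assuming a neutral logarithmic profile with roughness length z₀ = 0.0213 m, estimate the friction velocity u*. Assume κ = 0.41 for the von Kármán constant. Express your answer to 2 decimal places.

u* ≈ 1.04 m/s

Log law: V(z) = (u*/κ) · ln(z/z₀) ⇒ u* = κ · V / ln(z/z₀)
u* = 0.41 × 16.3 / ln(13.0/0.0213) = 0.41 × 16.3 / 6.4140
   = 6.6830 / 6.4140 = 1.0419 m/s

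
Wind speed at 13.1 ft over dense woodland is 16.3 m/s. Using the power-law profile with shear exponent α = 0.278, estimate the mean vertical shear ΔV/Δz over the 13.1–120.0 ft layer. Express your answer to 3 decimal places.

0.130 m/s/ft

Power law: V₂ = V₁ · (z₂/z₁)^α = 16.3 × (9.1603)^0.278 = 30.1716 m/s
ΔV/Δz = (30.1716 − 16.3)/(120.0 − 13.1) = 13.8716/106.9000 = 0.12976 m/s/ft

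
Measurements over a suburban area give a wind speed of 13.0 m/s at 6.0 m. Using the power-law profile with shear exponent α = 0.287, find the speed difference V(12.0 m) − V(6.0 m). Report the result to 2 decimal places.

Power law: V₂ = V₁ · (z₂/z₁)^α = 13.0 × (2.0000)^0.287 = 15.8613 m/s
ΔV = 15.8613 − 13.0 = 2.8613 m/s

2.86 m/s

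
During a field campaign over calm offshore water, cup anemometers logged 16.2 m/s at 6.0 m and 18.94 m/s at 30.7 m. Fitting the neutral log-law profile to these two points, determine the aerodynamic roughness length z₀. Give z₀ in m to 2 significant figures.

z₀ ≈ 0.00039 m

Log law: V(z) ∝ ln(z/z₀). With r = V₁/V₂ = 16.2/18.94 = 0.85533,
r · ln(z₂/z₀) = ln(z₁/z₀) ⇒ ln z₀ = (ln z₁ − r·ln z₂)/(1 − r)
ln z₀ = (1.79176 − 0.85533×3.42426) / 0.14467 = -7.8603
z₀ = exp(-7.8603) = 0.0003858 m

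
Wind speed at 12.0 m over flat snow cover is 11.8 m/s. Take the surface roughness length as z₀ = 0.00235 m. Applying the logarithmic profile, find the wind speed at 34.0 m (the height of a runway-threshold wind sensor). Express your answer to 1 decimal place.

Log law: V(z) ∝ ln(z/z₀), so V₂/V₁ = ln(z₂/z₀) / ln(z₁/z₀).
ln(34.0/0.00235) = 9.5797, ln(12.0/0.00235) = 8.5382
V₂ = 11.8 × 9.5797/8.5382 = 11.8 × 1.1220 = 13.2393 m/s

13.2 m/s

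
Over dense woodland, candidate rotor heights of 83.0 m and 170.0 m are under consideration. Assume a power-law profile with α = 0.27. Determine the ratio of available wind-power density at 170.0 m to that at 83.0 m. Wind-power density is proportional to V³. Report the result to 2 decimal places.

1.79

Speed ratio: V_B/V_A = (z_B/z_A)^α = (170.0/83.0)^0.27 = (2.0482)^0.27 = 1.21358
Power-density ratio: P_B/P_A = (V_B/V_A)³ = (1.21358)³ = 1.78735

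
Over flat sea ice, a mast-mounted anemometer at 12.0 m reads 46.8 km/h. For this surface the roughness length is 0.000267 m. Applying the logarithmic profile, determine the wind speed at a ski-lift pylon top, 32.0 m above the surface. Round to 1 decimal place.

Log law: V(z) ∝ ln(z/z₀), so V₂/V₁ = ln(z₂/z₀) / ln(z₁/z₀).
ln(32.0/0.000267) = 11.6940, ln(12.0/0.000267) = 10.7132
V₂ = 46.8 × 11.6940/10.7132 = 46.8 × 1.0916 = 51.0847 km/h

51.1 km/h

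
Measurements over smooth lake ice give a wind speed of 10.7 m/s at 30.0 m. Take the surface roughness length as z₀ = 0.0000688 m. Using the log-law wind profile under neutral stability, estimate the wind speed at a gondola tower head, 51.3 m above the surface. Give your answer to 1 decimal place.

11.1 m/s

Log law: V(z) ∝ ln(z/z₀), so V₂/V₁ = ln(z₂/z₀) / ln(z₁/z₀).
ln(51.3/0.0000688) = 13.5220, ln(30.0/0.0000688) = 12.9855
V₂ = 10.7 × 13.5220/12.9855 = 10.7 × 1.0413 = 11.1421 m/s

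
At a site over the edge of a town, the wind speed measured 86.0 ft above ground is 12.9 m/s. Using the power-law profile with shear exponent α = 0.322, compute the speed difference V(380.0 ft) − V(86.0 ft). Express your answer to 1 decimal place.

7.9 m/s

Power law: V₂ = V₁ · (z₂/z₁)^α = 12.9 × (4.4186)^0.322 = 20.8148 m/s
ΔV = 20.8148 − 12.9 = 7.9148 m/s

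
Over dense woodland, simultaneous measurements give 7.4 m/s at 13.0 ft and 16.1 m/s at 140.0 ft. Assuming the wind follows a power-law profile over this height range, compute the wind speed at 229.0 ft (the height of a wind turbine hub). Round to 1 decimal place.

18.9 m/s

First find α: α = ln(V₂/V₁)/ln(z₂/z₁) = ln(16.1/7.4)/ln(140.0/13.0) = 0.77734/2.37669 = 0.3271
Extrapolate from 140.0 ft to 229.0 ft: V₃ = 16.1 × (229.0/140.0)^0.3271 = 16.1 × 1.1746 = 18.9114 m/s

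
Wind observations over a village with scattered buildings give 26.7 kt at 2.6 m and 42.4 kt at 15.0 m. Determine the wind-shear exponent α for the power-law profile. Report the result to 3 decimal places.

α ≈ 0.264

Power law: V₂/V₁ = (z₂/z₁)^α ⇒ α = ln(V₂/V₁) / ln(z₂/z₁)
α = ln(42.4/26.7) / ln(15.0/2.6) = ln(1.5880) / ln(5.7692)
  = 0.46248 / 1.75254 = 0.26389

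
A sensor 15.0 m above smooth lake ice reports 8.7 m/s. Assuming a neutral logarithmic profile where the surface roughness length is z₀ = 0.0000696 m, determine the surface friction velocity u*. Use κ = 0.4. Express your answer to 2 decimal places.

u* ≈ 0.28 m/s

Log law: V(z) = (u*/κ) · ln(z/z₀) ⇒ u* = κ · V / ln(z/z₀)
u* = 0.4 × 8.7 / ln(15.0/0.0000696) = 0.4 × 8.7 / 12.2808
   = 3.4800 / 12.2808 = 0.2834 m/s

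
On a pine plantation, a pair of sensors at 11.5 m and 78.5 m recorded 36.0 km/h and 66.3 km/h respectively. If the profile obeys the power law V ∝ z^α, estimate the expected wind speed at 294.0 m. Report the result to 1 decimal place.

100.9 km/h

First find α: α = ln(V₂/V₁)/ln(z₂/z₁) = ln(66.3/36.0)/ln(78.5/11.5) = 0.61067/1.92075 = 0.3179
Extrapolate from 78.5 m to 294.0 m: V₃ = 66.3 × (294.0/78.5)^0.3179 = 66.3 × 1.5217 = 100.8884 km/h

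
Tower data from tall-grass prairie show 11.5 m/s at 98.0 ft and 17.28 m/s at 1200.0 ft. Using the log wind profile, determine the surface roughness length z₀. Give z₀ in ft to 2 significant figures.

z₀ ≈ 0.67 ft

Log law: V(z) ∝ ln(z/z₀). With r = V₁/V₂ = 11.5/17.28 = 0.66551,
r · ln(z₂/z₀) = ln(z₁/z₀) ⇒ ln z₀ = (ln z₁ − r·ln z₂)/(1 − r)
ln z₀ = (4.58497 − 0.66551×7.09008) / 0.33449 = -0.3992
z₀ = exp(-0.3992) = 0.6708 ft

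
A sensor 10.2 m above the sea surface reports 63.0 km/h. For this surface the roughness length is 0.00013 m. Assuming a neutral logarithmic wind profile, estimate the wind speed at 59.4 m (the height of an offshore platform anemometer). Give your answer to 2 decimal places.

Log law: V(z) ∝ ln(z/z₀), so V₂/V₁ = ln(z₂/z₀) / ln(z₁/z₀).
ln(59.4/0.00013) = 13.0323, ln(10.2/0.00013) = 11.2704
V₂ = 63.0 × 13.0323/11.2704 = 63.0 × 1.1563 = 72.8488 km/h

72.85 km/h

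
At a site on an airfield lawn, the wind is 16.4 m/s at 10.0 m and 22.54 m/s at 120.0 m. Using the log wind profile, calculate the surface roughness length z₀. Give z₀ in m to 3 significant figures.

Log law: V(z) ∝ ln(z/z₀). With r = V₁/V₂ = 16.4/22.54 = 0.72760,
r · ln(z₂/z₀) = ln(z₁/z₀) ⇒ ln z₀ = (ln z₁ − r·ln z₂)/(1 − r)
ln z₀ = (2.30259 − 0.72760×4.78749) / 0.27240 = -4.3346
z₀ = exp(-4.3346) = 0.01311 m

z₀ ≈ 0.0131 m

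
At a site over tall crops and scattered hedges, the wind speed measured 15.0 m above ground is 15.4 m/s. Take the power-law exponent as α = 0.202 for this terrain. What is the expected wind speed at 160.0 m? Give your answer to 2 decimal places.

Power-law profile: V₂ = V₁ · (z₂/z₁)^α
V₂ = 15.4 × (160.0/15.0)^0.202 = 15.4 × (10.6667)^0.202
    = 15.4 × 1.6131 = 24.8418 m/s

24.84 m/s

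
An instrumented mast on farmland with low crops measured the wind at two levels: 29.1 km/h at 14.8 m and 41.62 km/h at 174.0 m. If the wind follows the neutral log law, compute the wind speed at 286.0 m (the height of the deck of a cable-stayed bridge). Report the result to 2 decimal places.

44.14 km/h

Log law: V ∝ ln(z/z₀). From the pair, with r = V₁/V₂ = 0.69918,
ln z₀ = (ln z₁ − r·ln z₂)/(1 − r) = (2.6946 − 0.69918×5.1591)/0.30082 = -3.0334 → z₀ = 0.04815 m
V₃ = V₁ · ln(z₃/z₀)/ln(z₁/z₀) = 29.1 × 8.6894/5.7280 = 44.1446 km/h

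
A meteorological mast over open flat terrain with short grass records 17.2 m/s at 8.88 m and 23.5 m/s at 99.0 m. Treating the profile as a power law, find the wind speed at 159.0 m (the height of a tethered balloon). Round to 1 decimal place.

25.0 m/s

First find α: α = ln(V₂/V₁)/ln(z₂/z₁) = ln(23.5/17.2)/ln(99.0/8.88) = 0.31209/2.41132 = 0.1294
Extrapolate from 99.0 m to 159.0 m: V₃ = 23.5 × (159.0/99.0)^0.1294 = 23.5 × 1.0632 = 24.9861 m/s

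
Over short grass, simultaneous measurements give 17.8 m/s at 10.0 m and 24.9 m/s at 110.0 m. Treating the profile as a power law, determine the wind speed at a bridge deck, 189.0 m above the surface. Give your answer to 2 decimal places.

26.86 m/s

First find α: α = ln(V₂/V₁)/ln(z₂/z₁) = ln(24.9/17.8)/ln(110.0/10.0) = 0.33567/2.39790 = 0.1400
Extrapolate from 110.0 m to 189.0 m: V₃ = 24.9 × (189.0/110.0)^0.1400 = 24.9 × 1.0787 = 26.8600 m/s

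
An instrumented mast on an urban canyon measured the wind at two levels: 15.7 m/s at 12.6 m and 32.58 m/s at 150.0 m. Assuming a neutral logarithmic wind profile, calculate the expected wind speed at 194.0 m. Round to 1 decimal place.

Log law: V ∝ ln(z/z₀). From the pair, with r = V₁/V₂ = 0.48189,
ln z₀ = (ln z₁ − r·ln z₂)/(1 − r) = (2.5337 − 0.48189×5.0106)/0.51811 = 0.2299 → z₀ = 1.258 m
V₃ = V₁ · ln(z₃/z₀)/ln(z₁/z₀) = 15.7 × 5.0379/2.3038 = 34.3329 m/s

34.3 m/s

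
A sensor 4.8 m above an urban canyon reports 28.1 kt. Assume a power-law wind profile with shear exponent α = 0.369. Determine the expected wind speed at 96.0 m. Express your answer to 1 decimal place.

Power-law profile: V₂ = V₁ · (z₂/z₁)^α
V₂ = 28.1 × (96.0/4.8)^0.369 = 28.1 × (20.0000)^0.369
    = 28.1 × 3.0205 = 84.8763 kt

84.9 kt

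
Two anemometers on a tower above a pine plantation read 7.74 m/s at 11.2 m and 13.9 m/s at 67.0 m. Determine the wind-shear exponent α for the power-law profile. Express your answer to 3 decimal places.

α ≈ 0.327

Power law: V₂/V₁ = (z₂/z₁)^α ⇒ α = ln(V₂/V₁) / ln(z₂/z₁)
α = ln(13.9/7.74) / ln(67.0/11.2) = ln(1.7959) / ln(5.9821)
  = 0.58549 / 1.78878 = 0.32731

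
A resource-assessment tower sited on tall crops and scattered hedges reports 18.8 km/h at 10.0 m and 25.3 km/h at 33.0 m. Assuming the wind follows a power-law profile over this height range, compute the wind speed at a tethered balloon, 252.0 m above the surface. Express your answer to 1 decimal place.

First find α: α = ln(V₂/V₁)/ln(z₂/z₁) = ln(25.3/18.8)/ln(33.0/10.0) = 0.29695/1.19392 = 0.2487
Extrapolate from 33.0 m to 252.0 m: V₃ = 25.3 × (252.0/33.0)^0.2487 = 25.3 × 1.6580 = 41.9477 km/h

41.9 km/h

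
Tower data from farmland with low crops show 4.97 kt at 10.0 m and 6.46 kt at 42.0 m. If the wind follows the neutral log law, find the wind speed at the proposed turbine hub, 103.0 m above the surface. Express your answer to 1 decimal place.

Log law: V ∝ ln(z/z₀). From the pair, with r = V₁/V₂ = 0.76935,
ln z₀ = (ln z₁ − r·ln z₂)/(1 − r) = (2.3026 − 0.76935×3.7377)/0.23065 = -2.4842 → z₀ = 0.08339 m
V₃ = V₁ · ln(z₃/z₀)/ln(z₁/z₀) = 4.97 × 7.1190/4.7868 = 7.3914 kt

7.4 kt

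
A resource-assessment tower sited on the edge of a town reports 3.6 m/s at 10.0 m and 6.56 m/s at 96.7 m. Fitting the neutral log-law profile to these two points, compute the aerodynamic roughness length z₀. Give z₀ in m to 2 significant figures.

z₀ ≈ 0.63 m

Log law: V(z) ∝ ln(z/z₀). With r = V₁/V₂ = 3.6/6.56 = 0.54878,
r · ln(z₂/z₀) = ln(z₁/z₀) ⇒ ln z₀ = (ln z₁ − r·ln z₂)/(1 − r)
ln z₀ = (2.30259 − 0.54878×4.57161) / 0.45122 = -0.4570
z₀ = exp(-0.4570) = 0.6332 m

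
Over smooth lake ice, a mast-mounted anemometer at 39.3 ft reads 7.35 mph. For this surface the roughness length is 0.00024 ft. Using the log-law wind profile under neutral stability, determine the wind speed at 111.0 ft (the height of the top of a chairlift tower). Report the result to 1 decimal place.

8.0 mph

Log law: V(z) ∝ ln(z/z₀), so V₂/V₁ = ln(z₂/z₀) / ln(z₁/z₀).
ln(111.0/0.00024) = 13.0444, ln(39.3/0.00024) = 12.0061
V₂ = 7.35 × 13.0444/12.0061 = 7.35 × 1.0865 = 7.9856 mph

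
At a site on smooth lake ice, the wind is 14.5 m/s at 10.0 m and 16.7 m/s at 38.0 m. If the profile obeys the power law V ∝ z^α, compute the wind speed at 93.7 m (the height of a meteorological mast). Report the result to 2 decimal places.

18.37 m/s

First find α: α = ln(V₂/V₁)/ln(z₂/z₁) = ln(16.7/14.5)/ln(38.0/10.0) = 0.14126/1.33500 = 0.1058
Extrapolate from 38.0 m to 93.7 m: V₃ = 16.7 × (93.7/38.0)^0.1058 = 16.7 × 1.1002 = 18.3734 m/s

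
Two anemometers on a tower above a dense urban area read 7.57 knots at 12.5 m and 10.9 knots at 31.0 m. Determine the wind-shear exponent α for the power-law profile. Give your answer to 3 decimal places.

α ≈ 0.401

Power law: V₂/V₁ = (z₂/z₁)^α ⇒ α = ln(V₂/V₁) / ln(z₂/z₁)
α = ln(10.9/7.57) / ln(31.0/12.5) = ln(1.4399) / ln(2.4800)
  = 0.36457 / 0.90826 = 0.40139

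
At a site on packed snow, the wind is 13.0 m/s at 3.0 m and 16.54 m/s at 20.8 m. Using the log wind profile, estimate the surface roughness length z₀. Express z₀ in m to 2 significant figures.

Log law: V(z) ∝ ln(z/z₀). With r = V₁/V₂ = 13.0/16.54 = 0.78597,
r · ln(z₂/z₀) = ln(z₁/z₀) ⇒ ln z₀ = (ln z₁ − r·ln z₂)/(1 − r)
ln z₀ = (1.09861 − 0.78597×3.03495) / 0.21403 = -6.0122
z₀ = exp(-6.0122) = 0.002449 m

z₀ ≈ 0.0024 m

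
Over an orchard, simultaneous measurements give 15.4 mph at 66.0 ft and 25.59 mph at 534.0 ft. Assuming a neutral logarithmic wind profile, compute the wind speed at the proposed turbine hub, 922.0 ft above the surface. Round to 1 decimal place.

28.3 mph

Log law: V ∝ ln(z/z₀). From the pair, with r = V₁/V₂ = 0.60180,
ln z₀ = (ln z₁ − r·ln z₂)/(1 − r) = (4.1897 − 0.60180×6.2804)/0.39820 = 1.0299 → z₀ = 2.801 ft
V₃ = V₁ · ln(z₃/z₀)/ln(z₁/z₀) = 15.4 × 5.7966/3.1597 = 28.2519 mph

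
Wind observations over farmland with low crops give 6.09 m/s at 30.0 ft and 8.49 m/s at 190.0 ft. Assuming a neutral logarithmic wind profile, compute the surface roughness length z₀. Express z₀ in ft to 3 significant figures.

z₀ ≈ 0.277 ft

Log law: V(z) ∝ ln(z/z₀). With r = V₁/V₂ = 6.09/8.49 = 0.71731,
r · ln(z₂/z₀) = ln(z₁/z₀) ⇒ ln z₀ = (ln z₁ − r·ln z₂)/(1 − r)
ln z₀ = (3.40120 − 0.71731×5.24702) / 0.28269 = -1.2826
z₀ = exp(-1.2826) = 0.2773 ft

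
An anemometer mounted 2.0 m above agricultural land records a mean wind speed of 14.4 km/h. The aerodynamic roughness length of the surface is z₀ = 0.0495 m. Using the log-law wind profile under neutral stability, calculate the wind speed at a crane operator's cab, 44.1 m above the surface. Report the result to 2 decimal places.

Log law: V(z) ∝ ln(z/z₀), so V₂/V₁ = ln(z₂/z₀) / ln(z₁/z₀).
ln(44.1/0.0495) = 6.7922, ln(2.0/0.0495) = 3.6989
V₂ = 14.4 × 6.7922/3.6989 = 14.4 × 1.8363 = 26.4423 km/h

26.44 km/h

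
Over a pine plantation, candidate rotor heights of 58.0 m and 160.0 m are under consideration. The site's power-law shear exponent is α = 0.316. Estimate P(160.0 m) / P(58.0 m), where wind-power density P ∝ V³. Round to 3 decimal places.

Speed ratio: V_B/V_A = (z_B/z_A)^α = (160.0/58.0)^0.316 = (2.7586)^0.316 = 1.37803
Power-density ratio: P_B/P_A = (V_B/V_A)³ = (1.37803)³ = 2.61683

2.617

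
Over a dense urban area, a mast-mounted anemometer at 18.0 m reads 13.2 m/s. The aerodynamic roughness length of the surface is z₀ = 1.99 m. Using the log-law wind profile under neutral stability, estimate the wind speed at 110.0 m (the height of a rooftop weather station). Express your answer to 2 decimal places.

24.05 m/s

Log law: V(z) ∝ ln(z/z₀), so V₂/V₁ = ln(z₂/z₀) / ln(z₁/z₀).
ln(110.0/1.99) = 4.0123, ln(18.0/1.99) = 2.2022
V₂ = 13.2 × 4.0123/2.2022 = 13.2 × 1.8219 = 24.0496 m/s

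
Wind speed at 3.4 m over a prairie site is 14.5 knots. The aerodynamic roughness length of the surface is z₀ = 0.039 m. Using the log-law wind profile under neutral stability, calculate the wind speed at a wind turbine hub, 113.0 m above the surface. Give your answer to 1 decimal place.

25.9 knots

Log law: V(z) ∝ ln(z/z₀), so V₂/V₁ = ln(z₂/z₀) / ln(z₁/z₀).
ln(113.0/0.039) = 7.9716, ln(3.4/0.039) = 4.4680
V₂ = 14.5 × 7.9716/4.4680 = 14.5 × 1.7842 = 25.8704 knots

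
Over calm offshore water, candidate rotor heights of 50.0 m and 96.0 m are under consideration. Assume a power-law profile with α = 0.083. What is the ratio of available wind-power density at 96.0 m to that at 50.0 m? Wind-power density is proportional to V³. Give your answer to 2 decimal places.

Speed ratio: V_B/V_A = (z_B/z_A)^α = (96.0/50.0)^0.083 = (1.9200)^0.083 = 1.05564
Power-density ratio: P_B/P_A = (V_B/V_A)³ = (1.05564)³ = 1.17636

1.18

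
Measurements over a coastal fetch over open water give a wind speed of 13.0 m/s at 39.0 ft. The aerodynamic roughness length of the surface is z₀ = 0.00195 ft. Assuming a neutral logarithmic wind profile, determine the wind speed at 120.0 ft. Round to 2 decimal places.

Log law: V(z) ∝ ln(z/z₀), so V₂/V₁ = ln(z₂/z₀) / ln(z₁/z₀).
ln(120.0/0.00195) = 11.0274, ln(39.0/0.00195) = 9.9035
V₂ = 13.0 × 11.0274/9.9035 = 13.0 × 1.1135 = 14.4753 m/s

14.48 m/s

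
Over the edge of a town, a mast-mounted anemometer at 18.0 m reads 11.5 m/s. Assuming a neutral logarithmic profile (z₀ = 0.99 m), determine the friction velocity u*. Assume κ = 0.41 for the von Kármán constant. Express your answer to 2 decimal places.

Log law: V(z) = (u*/κ) · ln(z/z₀) ⇒ u* = κ · V / ln(z/z₀)
u* = 0.41 × 11.5 / ln(18.0/0.99) = 0.41 × 11.5 / 2.9004
   = 4.7150 / 2.9004 = 1.6256 m/s

u* ≈ 1.63 m/s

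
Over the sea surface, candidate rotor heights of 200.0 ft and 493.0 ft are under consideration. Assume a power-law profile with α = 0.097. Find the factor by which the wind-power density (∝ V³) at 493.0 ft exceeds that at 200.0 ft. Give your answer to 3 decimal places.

1.300

Speed ratio: V_B/V_A = (z_B/z_A)^α = (493.0/200.0)^0.097 = (2.4650)^0.097 = 1.09146
Power-density ratio: P_B/P_A = (V_B/V_A)³ = (1.09146)³ = 1.30023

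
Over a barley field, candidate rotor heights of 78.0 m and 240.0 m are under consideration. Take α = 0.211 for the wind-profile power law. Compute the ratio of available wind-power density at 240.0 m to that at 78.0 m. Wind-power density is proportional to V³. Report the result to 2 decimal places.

Speed ratio: V_B/V_A = (z_B/z_A)^α = (240.0/78.0)^0.211 = (3.0769)^0.211 = 1.26763
Power-density ratio: P_B/P_A = (V_B/V_A)³ = (1.26763)³ = 2.03694

2.04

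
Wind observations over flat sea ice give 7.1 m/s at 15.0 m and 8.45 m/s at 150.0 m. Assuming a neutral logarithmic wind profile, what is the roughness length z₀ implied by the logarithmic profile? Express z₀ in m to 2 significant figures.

z₀ ≈ 0.000083 m

Log law: V(z) ∝ ln(z/z₀). With r = V₁/V₂ = 7.1/8.45 = 0.84024,
r · ln(z₂/z₀) = ln(z₁/z₀) ⇒ ln z₀ = (ln z₁ − r·ln z₂)/(1 − r)
ln z₀ = (2.70805 − 0.84024×5.01064) / 0.15976 = -9.4018
z₀ = exp(-9.4018) = 0.00008257 m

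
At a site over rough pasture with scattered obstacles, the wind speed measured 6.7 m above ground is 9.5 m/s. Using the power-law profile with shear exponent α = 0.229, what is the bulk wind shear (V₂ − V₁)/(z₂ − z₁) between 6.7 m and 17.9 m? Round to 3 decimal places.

0.214 m/s/m

Power law: V₂ = V₁ · (z₂/z₁)^α = 9.5 × (2.6716)^0.229 = 11.8975 m/s
ΔV/Δz = (11.8975 − 9.5)/(17.9 − 6.7) = 2.3975/11.2000 = 0.21406 m/s/m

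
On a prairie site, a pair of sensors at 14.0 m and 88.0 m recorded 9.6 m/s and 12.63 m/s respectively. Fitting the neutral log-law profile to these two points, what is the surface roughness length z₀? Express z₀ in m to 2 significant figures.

z₀ ≈ 0.041 m

Log law: V(z) ∝ ln(z/z₀). With r = V₁/V₂ = 9.6/12.63 = 0.76010,
r · ln(z₂/z₀) = ln(z₁/z₀) ⇒ ln z₀ = (ln z₁ − r·ln z₂)/(1 − r)
ln z₀ = (2.63906 − 0.76010×4.47734) / 0.23990 = -3.1852
z₀ = exp(-3.1852) = 0.04137 m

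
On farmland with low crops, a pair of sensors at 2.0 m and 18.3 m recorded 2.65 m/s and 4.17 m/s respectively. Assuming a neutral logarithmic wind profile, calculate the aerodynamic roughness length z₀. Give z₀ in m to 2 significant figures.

Log law: V(z) ∝ ln(z/z₀). With r = V₁/V₂ = 2.65/4.17 = 0.63549,
r · ln(z₂/z₀) = ln(z₁/z₀) ⇒ ln z₀ = (ln z₁ − r·ln z₂)/(1 − r)
ln z₀ = (0.69315 − 0.63549×2.90690) / 0.36451 = -3.1664
z₀ = exp(-3.1664) = 0.04216 m

z₀ ≈ 0.042 m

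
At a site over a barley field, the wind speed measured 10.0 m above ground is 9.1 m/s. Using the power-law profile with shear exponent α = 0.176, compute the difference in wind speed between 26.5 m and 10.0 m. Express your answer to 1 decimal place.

1.7 m/s

Power law: V₂ = V₁ · (z₂/z₁)^α = 9.1 × (2.6500)^0.176 = 10.8027 m/s
ΔV = 10.8027 − 9.1 = 1.7027 m/s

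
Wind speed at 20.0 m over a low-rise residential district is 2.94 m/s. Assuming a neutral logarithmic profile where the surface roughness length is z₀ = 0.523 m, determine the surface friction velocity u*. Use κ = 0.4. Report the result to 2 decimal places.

u* ≈ 0.32 m/s

Log law: V(z) = (u*/κ) · ln(z/z₀) ⇒ u* = κ · V / ln(z/z₀)
u* = 0.4 × 2.94 / ln(20.0/0.523) = 0.4 × 2.94 / 3.6439
   = 1.1760 / 3.6439 = 0.3227 m/s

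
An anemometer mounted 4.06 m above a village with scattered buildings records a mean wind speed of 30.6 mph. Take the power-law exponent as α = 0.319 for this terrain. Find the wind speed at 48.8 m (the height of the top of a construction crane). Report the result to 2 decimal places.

Power-law profile: V₂ = V₁ · (z₂/z₁)^α
V₂ = 30.6 × (48.8/4.06)^0.319 = 30.6 × (12.0197)^0.319
    = 30.6 × 2.2105 = 67.6406 mph

67.64 mph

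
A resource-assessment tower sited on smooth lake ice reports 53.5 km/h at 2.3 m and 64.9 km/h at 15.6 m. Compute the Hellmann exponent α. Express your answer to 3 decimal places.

α ≈ 0.101

Power law: V₂/V₁ = (z₂/z₁)^α ⇒ α = ln(V₂/V₁) / ln(z₂/z₁)
α = ln(64.9/53.5) / ln(15.6/2.3) = ln(1.2131) / ln(6.7826)
  = 0.19317 / 1.91436 = 0.10090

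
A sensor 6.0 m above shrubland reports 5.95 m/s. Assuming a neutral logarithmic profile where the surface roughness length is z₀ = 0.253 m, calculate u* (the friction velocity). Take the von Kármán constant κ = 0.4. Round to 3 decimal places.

Log law: V(z) = (u*/κ) · ln(z/z₀) ⇒ u* = κ · V / ln(z/z₀)
u* = 0.4 × 5.95 / ln(6.0/0.253) = 0.4 × 5.95 / 3.1661
   = 2.3800 / 3.1661 = 0.7517 m/s

u* ≈ 0.752 m/s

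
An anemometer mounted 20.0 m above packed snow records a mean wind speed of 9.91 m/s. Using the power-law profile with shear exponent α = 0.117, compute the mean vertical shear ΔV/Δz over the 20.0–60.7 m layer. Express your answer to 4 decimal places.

0.0338 m/s/m

Power law: V₂ = V₁ · (z₂/z₁)^α = 9.91 × (3.0350)^0.117 = 11.2846 m/s
ΔV/Δz = (11.2846 − 9.91)/(60.7 − 20.0) = 1.3746/40.7000 = 0.03377 m/s/m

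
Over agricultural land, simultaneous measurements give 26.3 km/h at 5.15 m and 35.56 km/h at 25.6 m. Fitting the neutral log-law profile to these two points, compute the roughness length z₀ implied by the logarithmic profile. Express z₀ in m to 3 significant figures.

z₀ ≈ 0.0542 m

Log law: V(z) ∝ ln(z/z₀). With r = V₁/V₂ = 26.3/35.56 = 0.73960,
r · ln(z₂/z₀) = ln(z₁/z₀) ⇒ ln z₀ = (ln z₁ − r·ln z₂)/(1 − r)
ln z₀ = (1.63900 − 0.73960×3.24259) / 0.26040 = -2.9155
z₀ = exp(-2.9155) = 0.05418 m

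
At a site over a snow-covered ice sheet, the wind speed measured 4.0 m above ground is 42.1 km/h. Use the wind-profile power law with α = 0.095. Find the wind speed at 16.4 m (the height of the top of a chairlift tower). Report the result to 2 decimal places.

Power-law profile: V₂ = V₁ · (z₂/z₁)^α
V₂ = 42.1 × (16.4/4.0)^0.095 = 42.1 × (4.1000)^0.095
    = 42.1 × 1.1434 = 48.1389 km/h

48.14 km/h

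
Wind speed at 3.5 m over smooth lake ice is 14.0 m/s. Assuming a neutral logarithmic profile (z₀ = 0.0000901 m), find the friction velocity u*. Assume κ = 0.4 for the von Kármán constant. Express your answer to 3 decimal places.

u* ≈ 0.530 m/s

Log law: V(z) = (u*/κ) · ln(z/z₀) ⇒ u* = κ · V / ln(z/z₀)
u* = 0.4 × 14.0 / ln(3.5/0.0000901) = 0.4 × 14.0 / 10.5674
   = 5.6000 / 10.5674 = 0.5299 m/s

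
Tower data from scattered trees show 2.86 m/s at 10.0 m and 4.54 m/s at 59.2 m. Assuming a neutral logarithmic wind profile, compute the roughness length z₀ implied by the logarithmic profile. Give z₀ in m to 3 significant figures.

z₀ ≈ 0.484 m

Log law: V(z) ∝ ln(z/z₀). With r = V₁/V₂ = 2.86/4.54 = 0.62996,
r · ln(z₂/z₀) = ln(z₁/z₀) ⇒ ln z₀ = (ln z₁ − r·ln z₂)/(1 − r)
ln z₀ = (2.30259 − 0.62996×4.08092) / 0.37004 = -0.7248
z₀ = exp(-0.7248) = 0.4844 m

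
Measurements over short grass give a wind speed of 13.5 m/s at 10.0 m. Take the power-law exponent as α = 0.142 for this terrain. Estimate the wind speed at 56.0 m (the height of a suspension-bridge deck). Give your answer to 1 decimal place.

Power-law profile: V₂ = V₁ · (z₂/z₁)^α
V₂ = 13.5 × (56.0/10.0)^0.142 = 13.5 × (5.6000)^0.142
    = 13.5 × 1.2772 = 17.2416 m/s

17.2 m/s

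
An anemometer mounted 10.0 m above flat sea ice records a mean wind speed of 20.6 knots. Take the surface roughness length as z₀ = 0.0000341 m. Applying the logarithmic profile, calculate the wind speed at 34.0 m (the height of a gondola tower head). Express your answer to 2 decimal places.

Log law: V(z) ∝ ln(z/z₀), so V₂/V₁ = ln(z₂/z₀) / ln(z₁/z₀).
ln(34.0/0.0000341) = 13.8126, ln(10.0/0.0000341) = 12.5888
V₂ = 20.6 × 13.8126/12.5888 = 20.6 × 1.0972 = 22.6026 knots

22.60 knots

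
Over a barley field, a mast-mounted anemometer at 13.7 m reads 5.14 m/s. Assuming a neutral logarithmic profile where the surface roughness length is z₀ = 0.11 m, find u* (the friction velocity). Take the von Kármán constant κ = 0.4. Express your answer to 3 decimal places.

Log law: V(z) = (u*/κ) · ln(z/z₀) ⇒ u* = κ · V / ln(z/z₀)
u* = 0.4 × 5.14 / ln(13.7/0.11) = 0.4 × 5.14 / 4.8247
   = 2.0560 / 4.8247 = 0.4261 m/s

u* ≈ 0.426 m/s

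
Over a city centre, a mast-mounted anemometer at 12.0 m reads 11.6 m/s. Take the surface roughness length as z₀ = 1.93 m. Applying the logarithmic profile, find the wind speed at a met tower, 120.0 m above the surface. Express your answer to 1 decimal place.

Log law: V(z) ∝ ln(z/z₀), so V₂/V₁ = ln(z₂/z₀) / ln(z₁/z₀).
ln(120.0/1.93) = 4.1300, ln(12.0/1.93) = 1.8274
V₂ = 11.6 × 4.1300/1.8274 = 11.6 × 2.2600 = 26.2165 m/s

26.2 m/s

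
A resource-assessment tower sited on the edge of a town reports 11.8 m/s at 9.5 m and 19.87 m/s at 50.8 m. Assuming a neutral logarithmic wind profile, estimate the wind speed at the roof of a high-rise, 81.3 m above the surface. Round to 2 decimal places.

Log law: V ∝ ln(z/z₀). From the pair, with r = V₁/V₂ = 0.59386,
ln z₀ = (ln z₁ − r·ln z₂)/(1 − r) = (2.2513 − 0.59386×3.9279)/0.40614 = -0.2002 → z₀ = 0.8185 m
V₃ = V₁ · ln(z₃/z₀)/ln(z₁/z₀) = 11.8 × 4.5984/2.4515 = 22.1335 m/s

22.13 m/s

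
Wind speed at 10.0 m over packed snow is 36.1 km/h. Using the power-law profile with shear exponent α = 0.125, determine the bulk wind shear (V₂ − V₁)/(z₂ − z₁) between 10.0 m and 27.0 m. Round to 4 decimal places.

0.2807 km/h/m

Power law: V₂ = V₁ · (z₂/z₁)^α = 36.1 × (2.7000)^0.125 = 40.8722 km/h
ΔV/Δz = (40.8722 − 36.1)/(27.0 − 10.0) = 4.7722/17.0000 = 0.28072 km/h/m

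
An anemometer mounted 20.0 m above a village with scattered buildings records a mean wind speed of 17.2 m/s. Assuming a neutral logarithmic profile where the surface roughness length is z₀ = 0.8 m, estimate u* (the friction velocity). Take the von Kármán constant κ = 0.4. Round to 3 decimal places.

Log law: V(z) = (u*/κ) · ln(z/z₀) ⇒ u* = κ · V / ln(z/z₀)
u* = 0.4 × 17.2 / ln(20.0/0.8) = 0.4 × 17.2 / 3.2189
   = 6.8800 / 3.2189 = 2.1374 m/s

u* ≈ 2.137 m/s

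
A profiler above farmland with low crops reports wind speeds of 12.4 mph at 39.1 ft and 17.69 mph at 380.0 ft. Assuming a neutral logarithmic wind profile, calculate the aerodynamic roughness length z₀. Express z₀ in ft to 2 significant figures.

Log law: V(z) ∝ ln(z/z₀). With r = V₁/V₂ = 12.4/17.69 = 0.70096,
r · ln(z₂/z₀) = ln(z₁/z₀) ⇒ ln z₀ = (ln z₁ − r·ln z₂)/(1 − r)
ln z₀ = (3.66612 − 0.70096×5.94017) / 0.29904 = -1.6644
z₀ = exp(-1.6644) = 0.1893 ft

z₀ ≈ 0.19 ft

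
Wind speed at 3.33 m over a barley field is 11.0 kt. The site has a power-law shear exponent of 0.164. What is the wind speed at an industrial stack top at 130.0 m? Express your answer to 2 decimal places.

Power-law profile: V₂ = V₁ · (z₂/z₁)^α
V₂ = 11.0 × (130.0/3.33)^0.164 = 11.0 × (39.0390)^0.164
    = 11.0 × 1.8239 = 20.0631 kt

20.06 kt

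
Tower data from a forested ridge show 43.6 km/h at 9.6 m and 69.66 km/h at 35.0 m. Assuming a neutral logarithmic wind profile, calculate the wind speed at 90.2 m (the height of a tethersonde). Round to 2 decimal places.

88.73 km/h

Log law: V ∝ ln(z/z₀). From the pair, with r = V₁/V₂ = 0.62590,
ln z₀ = (ln z₁ − r·ln z₂)/(1 − r) = (2.2618 − 0.62590×3.5553)/0.37410 = 0.0975 → z₀ = 1.102 m
V₃ = V₁ · ln(z₃/z₀)/ln(z₁/z₀) = 43.6 × 4.4045/2.1642 = 88.7314 km/h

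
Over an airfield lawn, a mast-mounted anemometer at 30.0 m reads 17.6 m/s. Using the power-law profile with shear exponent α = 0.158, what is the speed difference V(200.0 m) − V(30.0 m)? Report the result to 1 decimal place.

6.2 m/s

Power law: V₂ = V₁ · (z₂/z₁)^α = 17.6 × (6.6667)^0.158 = 23.7515 m/s
ΔV = 23.7515 − 17.6 = 6.1515 m/s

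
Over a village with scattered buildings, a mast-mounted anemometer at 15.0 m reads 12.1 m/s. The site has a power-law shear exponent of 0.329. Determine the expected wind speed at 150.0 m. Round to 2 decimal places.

25.81 m/s

Power-law profile: V₂ = V₁ · (z₂/z₁)^α
V₂ = 12.1 × (150.0/15.0)^0.329 = 12.1 × (10.0000)^0.329
    = 12.1 × 2.1330 = 25.8098 m/s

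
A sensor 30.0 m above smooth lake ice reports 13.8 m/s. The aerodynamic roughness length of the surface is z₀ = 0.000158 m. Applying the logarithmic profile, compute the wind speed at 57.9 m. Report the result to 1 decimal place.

Log law: V(z) ∝ ln(z/z₀), so V₂/V₁ = ln(z₂/z₀) / ln(z₁/z₀).
ln(57.9/0.000158) = 12.8116, ln(30.0/0.000158) = 12.1541
V₂ = 13.8 × 12.8116/12.1541 = 13.8 × 1.0541 = 14.5466 m/s

14.5 m/s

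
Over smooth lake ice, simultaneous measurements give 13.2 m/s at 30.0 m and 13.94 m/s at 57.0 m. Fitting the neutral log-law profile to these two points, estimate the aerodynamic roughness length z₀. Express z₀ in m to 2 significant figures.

z₀ ≈ 0.00032 m

Log law: V(z) ∝ ln(z/z₀). With r = V₁/V₂ = 13.2/13.94 = 0.94692,
r · ln(z₂/z₀) = ln(z₁/z₀) ⇒ ln z₀ = (ln z₁ − r·ln z₂)/(1 − r)
ln z₀ = (3.40120 − 0.94692×4.04305) / 0.05308 = -8.0481
z₀ = exp(-8.0481) = 0.0003197 m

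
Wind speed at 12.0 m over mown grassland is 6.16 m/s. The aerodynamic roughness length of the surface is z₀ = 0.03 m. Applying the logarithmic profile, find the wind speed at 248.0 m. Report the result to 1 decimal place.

9.3 m/s

Log law: V(z) ∝ ln(z/z₀), so V₂/V₁ = ln(z₂/z₀) / ln(z₁/z₀).
ln(248.0/0.03) = 9.0200, ln(12.0/0.03) = 5.9915
V₂ = 6.16 × 9.0200/5.9915 = 6.16 × 1.5055 = 9.2737 m/s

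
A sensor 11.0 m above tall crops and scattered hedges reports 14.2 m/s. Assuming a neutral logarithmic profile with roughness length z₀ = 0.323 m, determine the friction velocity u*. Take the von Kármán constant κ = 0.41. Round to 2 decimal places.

u* ≈ 1.65 m/s

Log law: V(z) = (u*/κ) · ln(z/z₀) ⇒ u* = κ · V / ln(z/z₀)
u* = 0.41 × 14.2 / ln(11.0/0.323) = 0.41 × 14.2 / 3.5280
   = 5.8220 / 3.5280 = 1.6502 m/s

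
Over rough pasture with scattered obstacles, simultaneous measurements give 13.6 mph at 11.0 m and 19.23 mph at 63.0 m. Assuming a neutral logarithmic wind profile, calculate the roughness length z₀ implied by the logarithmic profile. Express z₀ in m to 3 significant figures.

Log law: V(z) ∝ ln(z/z₀). With r = V₁/V₂ = 13.6/19.23 = 0.70723,
r · ln(z₂/z₀) = ln(z₁/z₀) ⇒ ln z₀ = (ln z₁ − r·ln z₂)/(1 − r)
ln z₀ = (2.39790 − 0.70723×4.14313) / 0.29277 = -1.8180
z₀ = exp(-1.8180) = 0.1624 m

z₀ ≈ 0.162 m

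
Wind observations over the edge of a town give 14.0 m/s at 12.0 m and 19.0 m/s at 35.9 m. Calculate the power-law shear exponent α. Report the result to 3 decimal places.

α ≈ 0.279

Power law: V₂/V₁ = (z₂/z₁)^α ⇒ α = ln(V₂/V₁) / ln(z₂/z₁)
α = ln(19.0/14.0) / ln(35.9/12.0) = ln(1.3571) / ln(2.9917)
  = 0.30538 / 1.09583 = 0.27868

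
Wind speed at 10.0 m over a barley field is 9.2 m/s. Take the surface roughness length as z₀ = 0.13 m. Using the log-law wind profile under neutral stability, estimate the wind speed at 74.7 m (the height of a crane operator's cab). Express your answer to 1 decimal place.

13.5 m/s

Log law: V(z) ∝ ln(z/z₀), so V₂/V₁ = ln(z₂/z₀) / ln(z₁/z₀).
ln(74.7/0.13) = 6.3537, ln(10.0/0.13) = 4.3428
V₂ = 9.2 × 6.3537/4.3428 = 9.2 × 1.4630 = 13.4600 m/s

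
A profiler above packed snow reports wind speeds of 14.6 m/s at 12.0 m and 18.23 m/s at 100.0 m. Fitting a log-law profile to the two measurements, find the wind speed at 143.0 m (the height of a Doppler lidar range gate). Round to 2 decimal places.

18.84 m/s

Log law: V ∝ ln(z/z₀). From the pair, with r = V₁/V₂ = 0.80088,
ln z₀ = (ln z₁ − r·ln z₂)/(1 − r) = (2.4849 − 0.80088×4.6052)/0.19912 = -6.0429 → z₀ = 0.002375 m
V₃ = V₁ · ln(z₃/z₀)/ln(z₁/z₀) = 14.6 × 11.0057/8.5278 = 18.8424 m/s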